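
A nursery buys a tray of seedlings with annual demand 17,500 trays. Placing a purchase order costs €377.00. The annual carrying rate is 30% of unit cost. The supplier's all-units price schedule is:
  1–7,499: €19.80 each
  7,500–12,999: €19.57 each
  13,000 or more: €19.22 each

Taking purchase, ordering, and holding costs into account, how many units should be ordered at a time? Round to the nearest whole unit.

Holding cost per unit per year at price C is H = 0.30·C.
For each price level, check whether its EOQ is feasible; otherwise the best quantity at that price is the breakpoint.
EOQ at €19.80 = 1490.4 (feasible in tier 1): TC = 17,500×€19.80 + (17,500/1490.4)×377 + (1490.4/2)×0.30×€19.80 = €355,353.15.
EOQ at €19.57 = 1499.2 < 7500, so use break Q=7500: TC = 17,500×€19.57 + (17,500/7500.0)×377 + (7500.0/2)×0.30×€19.57 = €365,370.92.
EOQ at €19.22 = 1512.8 < 13000, so use break Q=13000: TC = 17,500×€19.22 + (17,500/13000.0)×377 + (13000.0/2)×0.30×€19.22 = €374,336.50.
Lowest total cost is €355,353.15 at Q = 1490.4.

Q* ≈ 1,490 trays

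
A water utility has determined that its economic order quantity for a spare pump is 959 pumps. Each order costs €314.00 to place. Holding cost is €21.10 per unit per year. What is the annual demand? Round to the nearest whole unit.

Invert the EOQ relation Q*² = 2DS/H.
From Q* = √(2DS/H): D = Q*²H / (2S) = 959² × 21.1 / (2 × 314) = 30900.110.

D ≈ 30,900 pumps per year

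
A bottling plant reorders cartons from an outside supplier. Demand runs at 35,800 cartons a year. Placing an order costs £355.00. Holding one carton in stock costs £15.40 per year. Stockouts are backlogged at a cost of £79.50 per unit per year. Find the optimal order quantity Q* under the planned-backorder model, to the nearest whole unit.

Q* ≈ 1,404 cartons

With planned backorders, Q* = √(2DS/H) · √((H+B)/B).
√(2DS/H) = √(2 × 35,800 × 355 / 15.4) = 1284.725.
√((H+B)/B) = √((15.4+79.5)/79.5) = 1.0926.
Q* ≈ 1403.653.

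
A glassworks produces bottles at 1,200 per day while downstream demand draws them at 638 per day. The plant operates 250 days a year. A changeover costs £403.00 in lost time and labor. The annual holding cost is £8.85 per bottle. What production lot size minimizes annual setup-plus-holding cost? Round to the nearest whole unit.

Q* ≈ 5,569 bottles

Annual demand D = 638 × 250 = 159,500.
Production build-up factor (1 − d/p) = 1 − 638/1,200 = 0.4683.
Q* = √(2DS / (H(1 − d/p))) = √(2 × 159,500 × 403 / (8.85 × 0.4683)).
= √(128,557,000 / 4.1448) ≈ 5569.275.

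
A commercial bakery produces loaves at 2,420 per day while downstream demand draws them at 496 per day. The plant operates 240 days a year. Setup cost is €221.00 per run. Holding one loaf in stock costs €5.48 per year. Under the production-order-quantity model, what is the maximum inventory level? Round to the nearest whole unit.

Annual demand D = 496 × 240 = 119,040.
Production build-up factor (1 − d/p) = 1 − 496/2,420 = 0.7950.
Q* = √(2DS / (H(1 − d/p))) = √(2 × 119,040 × 221 / (5.48 × 0.7950)).
= √(52,615,680 / 4.3568) ≈ 3475.141.
Maximum inventory = Q*(1 − d/p) = 3475.141 × 0.7950 ≈ 2762.881.

I_max ≈ 2,763 loaves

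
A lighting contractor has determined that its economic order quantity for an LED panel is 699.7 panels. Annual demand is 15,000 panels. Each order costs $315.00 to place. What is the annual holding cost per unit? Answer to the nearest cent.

The basic EOQ model gives Q* = √(2DS/H); rearrange for the unknown.
From Q* = √(2DS/H): H = 2DS / Q*² = 2 × 15,000 × 315 / 699.7² = 19.3023.

H ≈ $19.30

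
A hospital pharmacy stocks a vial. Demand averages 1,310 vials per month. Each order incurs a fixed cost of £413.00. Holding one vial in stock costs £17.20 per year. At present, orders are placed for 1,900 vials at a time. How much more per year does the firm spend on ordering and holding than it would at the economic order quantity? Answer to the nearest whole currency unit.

Annual demand D = 1,310 × 12 = 15,720.
EOQ = √(2DS/H) = √(2 × 15,720 × 413 / 17.2) ≈ 868.86.
Cost at Q* = (D/Q*)S + (Q*/2)H = √(2DSH) ≈ £14,944.47.
Cost at Q = 1,900: (15,720/1,900)×413 + (1,900/2)×17.2 = £3,417.03 + £16,340.00 = £19,757.03.
Excess = £19,757.03 − £14,944.47 = £4,812.56.

Extra cost ≈ £4,813 per year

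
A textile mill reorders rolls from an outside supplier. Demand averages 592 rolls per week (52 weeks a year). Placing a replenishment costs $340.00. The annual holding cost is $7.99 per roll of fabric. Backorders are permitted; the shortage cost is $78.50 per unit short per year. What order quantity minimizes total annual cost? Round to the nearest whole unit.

Q* ≈ 1,699 rolls

Annual demand D = 592 × 52 = 30,784.
With planned backorders, Q* = √(2DS/H) · √((H+B)/B).
√(2DS/H) = √(2 × 30,784 × 340 / 7.99) = 1618.615.
√((H+B)/B) = √((7.99+78.5)/78.5) = 1.0497.
Q* ≈ 1698.993.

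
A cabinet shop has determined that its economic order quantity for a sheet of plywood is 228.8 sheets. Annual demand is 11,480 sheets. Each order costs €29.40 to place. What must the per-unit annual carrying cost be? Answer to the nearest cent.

Invert the EOQ relation Q*² = 2DS/H.
From Q* = √(2DS/H): H = 2DS / Q*² = 2 × 11,480 × 29.4 / 228.8² = 12.8946.

H ≈ €12.89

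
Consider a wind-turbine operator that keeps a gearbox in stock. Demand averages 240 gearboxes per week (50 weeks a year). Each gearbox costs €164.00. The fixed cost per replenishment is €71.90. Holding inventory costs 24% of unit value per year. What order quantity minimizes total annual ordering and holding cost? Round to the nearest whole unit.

Q* ≈ 209 gearboxes

Annual demand D = 240 × 50 = 12,000.
Holding cost H = 0.24 × €164.00 = €39.3600 per unit per year.
EOQ = √(2DS / H) = √(2 × 12,000 × 71.9 / 39.36).
= √(1,725,600 / 39.36) = √43,841.4634 ≈ 209.384.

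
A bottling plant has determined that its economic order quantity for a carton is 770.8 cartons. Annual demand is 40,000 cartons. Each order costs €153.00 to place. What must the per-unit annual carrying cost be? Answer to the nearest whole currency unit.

Squaring Q* = √(2DS/H) gives Q*² = 2DS/H.
From Q* = √(2DS/H): H = 2DS / Q*² = 2 × 40,000 × 153 / 770.8² = 20.6015.

H ≈ €21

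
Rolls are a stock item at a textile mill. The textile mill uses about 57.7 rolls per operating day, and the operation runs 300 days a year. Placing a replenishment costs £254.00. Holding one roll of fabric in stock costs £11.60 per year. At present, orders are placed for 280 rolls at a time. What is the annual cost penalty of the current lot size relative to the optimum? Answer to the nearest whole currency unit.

Extra cost ≈ £7,227 per year

Annual demand D = 57.7 × 300 = 17,310.
EOQ = √(2DS/H) = √(2 × 17,310 × 254 / 11.6) ≈ 870.67.
Cost at Q* = (D/Q*)S + (Q*/2)H = √(2DSH) ≈ £10,099.72.
Cost at Q = 280: (17,310/280)×254 + (280/2)×11.6 = £15,702.64 + £1,624.00 = £17,326.64.
Excess = £17,326.64 − £10,099.72 = £7,226.92.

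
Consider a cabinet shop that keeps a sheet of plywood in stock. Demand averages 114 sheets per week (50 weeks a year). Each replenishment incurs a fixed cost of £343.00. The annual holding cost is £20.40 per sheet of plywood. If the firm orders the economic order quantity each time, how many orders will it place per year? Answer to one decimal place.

Annual demand D = 114 × 50 = 5,700.
EOQ = √(2DS/H) = √(2 × 5,700 × 343 / 20.4) ≈ 437.81.
Orders per year = D / Q* = 5,700 / 437.81 ≈ 13.019.

N ≈ 13.0 orders per year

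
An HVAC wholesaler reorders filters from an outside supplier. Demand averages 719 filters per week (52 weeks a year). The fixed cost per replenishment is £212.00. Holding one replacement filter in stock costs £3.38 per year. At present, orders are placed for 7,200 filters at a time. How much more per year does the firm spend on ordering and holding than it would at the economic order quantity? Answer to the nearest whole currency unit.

Annual demand D = 719 × 52 = 37,388.
EOQ = √(2DS/H) = √(2 × 37,388 × 212 / 3.38) ≈ 2165.66.
Cost at Q* = (D/Q*)S + (Q*/2)H = √(2DSH) ≈ £7,319.94.
Cost at Q = 7,200: (37,388/7,200)×212 + (7,200/2)×3.38 = £1,100.87 + £12,168.00 = £13,268.87.
Excess = £13,268.87 − £7,319.94 = £5,948.93.

Extra cost ≈ £5,949 per year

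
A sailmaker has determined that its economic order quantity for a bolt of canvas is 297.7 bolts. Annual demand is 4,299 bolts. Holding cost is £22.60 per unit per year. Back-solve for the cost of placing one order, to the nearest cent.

Invert the EOQ relation Q*² = 2DS/H.
From Q* = √(2DS/H): S = Q*²H / (2D) = 297.7² × 22.6 / (2 × 4,299) = 232.9532.

S ≈ £232.95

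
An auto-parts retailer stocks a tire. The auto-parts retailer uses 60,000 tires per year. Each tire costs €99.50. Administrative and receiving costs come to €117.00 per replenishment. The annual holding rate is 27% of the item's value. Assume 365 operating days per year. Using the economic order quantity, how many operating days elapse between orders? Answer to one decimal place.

Holding cost H = 0.27 × €99.50 = €26.8650 per unit per year.
Q* = √(2DS/H) = √(2 × 60,000 × 117 / 26.865) ≈ 722.92.
Cycle time = Q*/D × 365 = 722.92 / 60,000 × 365 ≈ 4.398 days.

T ≈ 4.4 days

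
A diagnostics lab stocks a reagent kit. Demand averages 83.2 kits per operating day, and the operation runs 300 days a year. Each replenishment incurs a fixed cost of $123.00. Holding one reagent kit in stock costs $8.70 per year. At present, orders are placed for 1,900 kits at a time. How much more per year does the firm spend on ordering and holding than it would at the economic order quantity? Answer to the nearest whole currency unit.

Extra cost ≈ $2,572 per year

Annual demand D = 83.2 × 300 = 24,960.
EOQ = √(2DS/H) = √(2 × 24,960 × 123 / 8.7) ≈ 840.10.
Cost at Q* = (D/Q*)S + (Q*/2)H = √(2DSH) ≈ $7,308.86.
Cost at Q = 1,900: (24,960/1,900)×123 + (1,900/2)×8.7 = $1,615.83 + $8,265.00 = $9,880.83.
Excess = $9,880.83 − $7,308.86 = $2,571.97.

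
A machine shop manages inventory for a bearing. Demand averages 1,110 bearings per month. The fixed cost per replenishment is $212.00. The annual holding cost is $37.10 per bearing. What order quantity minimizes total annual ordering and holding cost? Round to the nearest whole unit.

Q* ≈ 390 bearings

Annual demand D = 1,110 × 12 = 13,320.
EOQ = √(2DS / H) = √(2 × 13,320 × 212 / 37.1).
= √(5,647,680 / 37.1) = √152,228.5714 ≈ 390.165.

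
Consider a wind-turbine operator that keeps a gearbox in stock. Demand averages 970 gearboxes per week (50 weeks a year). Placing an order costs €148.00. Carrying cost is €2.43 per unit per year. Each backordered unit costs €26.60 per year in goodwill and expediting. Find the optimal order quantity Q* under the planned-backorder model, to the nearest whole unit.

Annual demand D = 970 × 50 = 48,500.
With planned backorders, Q* = √(2DS/H) · √((H+B)/B).
√(2DS/H) = √(2 × 48,500 × 148 / 2.43) = 2430.601.
√((H+B)/B) = √((2.43+26.6)/26.6) = 1.0447.
Q* ≈ 2539.196.

Q* ≈ 2,539 gearboxes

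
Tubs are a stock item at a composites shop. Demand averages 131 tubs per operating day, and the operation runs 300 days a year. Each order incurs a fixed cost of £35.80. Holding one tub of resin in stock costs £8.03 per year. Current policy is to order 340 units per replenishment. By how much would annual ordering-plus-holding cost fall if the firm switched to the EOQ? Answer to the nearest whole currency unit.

Annual demand D = 131 × 300 = 39,300.
EOQ = √(2DS/H) = √(2 × 39,300 × 35.8 / 8.03) ≈ 591.96.
Cost at Q* = (D/Q*)S + (Q*/2)H = √(2DSH) ≈ £4,753.47.
Cost at Q = 340: (39,300/340)×35.8 + (340/2)×8.03 = £4,138.06 + £1,365.10 = £5,503.16.
Excess = £5,503.16 − £4,753.47 = £749.69.

Extra cost ≈ £750 per year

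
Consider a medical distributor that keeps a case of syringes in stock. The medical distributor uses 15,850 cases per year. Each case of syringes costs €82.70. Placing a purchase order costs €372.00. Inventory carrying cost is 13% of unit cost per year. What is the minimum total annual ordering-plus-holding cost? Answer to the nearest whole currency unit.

Holding cost H = 0.13 × €82.70 = €10.7510 per unit per year.
Q* = √(2DS/H) = √(2 × 15,850 × 372 / 10.751) ≈ 1047.31.
At Q*, ordering cost (D/Q*)S equals holding cost (Q*/2)H, each = √(DSH/2).
Minimum total = √(2DSH) = √(2 × 15,850 × 372 × 10.751) ≈ 11259.667.

TC* ≈ €11,260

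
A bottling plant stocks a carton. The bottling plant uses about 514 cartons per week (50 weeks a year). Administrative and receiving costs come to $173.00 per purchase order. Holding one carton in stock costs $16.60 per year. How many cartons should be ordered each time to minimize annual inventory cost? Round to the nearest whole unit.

Annual demand D = 514 × 50 = 25,700.
EOQ = √(2DS / H) = √(2 × 25,700 × 173 / 16.6).
= √(8,892,200 / 16.6) = √535,674.6988 ≈ 731.898.

Q* ≈ 732 cartons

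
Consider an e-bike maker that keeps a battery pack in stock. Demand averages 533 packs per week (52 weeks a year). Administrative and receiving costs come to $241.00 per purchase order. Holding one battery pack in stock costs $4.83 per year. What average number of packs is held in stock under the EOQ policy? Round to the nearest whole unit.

Average inventory ≈ 832 packs

Annual demand D = 533 × 52 = 27,716.
EOQ = √(2DS/H) = √(2 × 27,716 × 241 / 4.83) ≈ 1663.09.
Average inventory = Q*/2 ≈ 1663.09 / 2 = 831.544.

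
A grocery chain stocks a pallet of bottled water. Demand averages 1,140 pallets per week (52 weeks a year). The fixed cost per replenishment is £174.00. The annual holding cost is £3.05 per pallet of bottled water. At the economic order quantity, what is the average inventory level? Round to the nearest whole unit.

Average inventory ≈ 1,300 pallets

Annual demand D = 1,140 × 52 = 59,280.
The optimal lot size = √(2DS/H) = √(2 × 59,280 × 174 / 3.05) ≈ 2600.72.
Average inventory = Q*/2 ≈ 2600.72 / 2 = 1300.361.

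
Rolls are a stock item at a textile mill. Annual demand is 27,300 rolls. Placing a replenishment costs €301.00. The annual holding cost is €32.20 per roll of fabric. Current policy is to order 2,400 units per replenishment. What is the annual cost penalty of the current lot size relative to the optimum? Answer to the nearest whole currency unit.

EOQ = √(2DS/H) = √(2 × 27,300 × 301 / 32.2) ≈ 714.42.
Cost at Q* = (D/Q*)S + (Q*/2)H = √(2DSH) ≈ €23,004.22.
Cost at Q = 2,400: (27,300/2,400)×301 + (2,400/2)×32.2 = €3,423.88 + €38,640.00 = €42,063.88.
Excess = €42,063.88 − €23,004.22 = €19,059.66.

Extra cost ≈ €19,060 per year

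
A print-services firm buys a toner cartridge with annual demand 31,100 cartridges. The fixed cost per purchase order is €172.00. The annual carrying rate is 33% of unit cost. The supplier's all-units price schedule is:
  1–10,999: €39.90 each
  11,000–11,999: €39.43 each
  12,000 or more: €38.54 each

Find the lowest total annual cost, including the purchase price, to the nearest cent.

Holding cost per unit per year at price C is H = 0.33·C.
Candidates are each tier's EOQ (if it falls in that tier) and each price-break quantity.
EOQ at €39.90 = 901.4 (feasible in tier 1): TC = 31,100×€39.90 + (31,100/901.4)×172 + (901.4/2)×0.33×€39.90 = €1,252,758.69.
EOQ at €39.43 = 906.8 < 11000, so use break Q=11000: TC = 31,100×€39.43 + (31,100/11000.0)×172 + (11000.0/2)×0.33×€39.43 = €1,298,324.74.
EOQ at €38.54 = 917.2 < 12000, so use break Q=12000: TC = 31,100×€38.54 + (31,100/12000.0)×172 + (12000.0/2)×0.33×€38.54 = €1,275,348.97.
Lowest total cost among the candidates is at Q = 901.4.

TC* ≈ €1,252,758.69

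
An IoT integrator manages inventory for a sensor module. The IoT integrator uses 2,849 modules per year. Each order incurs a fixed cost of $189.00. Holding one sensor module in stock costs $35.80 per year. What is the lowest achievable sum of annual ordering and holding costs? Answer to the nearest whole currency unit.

Q* = √(2DS/H) = √(2 × 2,849 × 189 / 35.8) ≈ 173.44.
At Q*, ordering cost (D/Q*)S equals holding cost (Q*/2)H, each = √(DSH/2).
Minimum total = √(2DSH) = √(2 × 2,849 × 189 × 35.8) ≈ 6209.171.

TC* ≈ $6,209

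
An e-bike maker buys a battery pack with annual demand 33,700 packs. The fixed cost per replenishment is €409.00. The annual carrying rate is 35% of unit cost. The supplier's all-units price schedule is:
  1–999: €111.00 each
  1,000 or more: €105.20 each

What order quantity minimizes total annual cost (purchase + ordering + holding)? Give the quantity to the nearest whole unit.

Q* ≈ 1,000 packs

Holding cost per unit per year at price C is H = 0.35·C.
For each price level, check whether its EOQ is feasible; otherwise the best quantity at that price is the breakpoint.
EOQ at €111.00 = 842.4 (feasible in tier 1): TC = 33,700×€111.00 + (33,700/842.4)×409 + (842.4/2)×0.35×€111.00 = €3,773,425.56.
EOQ at €105.20 = 865.3 < 1000, so use break Q=1000: TC = 33,700×€105.20 + (33,700/1000.0)×409 + (1000.0/2)×0.35×€105.20 = €3,577,433.30.
Lowest total cost is €3,577,433.30 at Q = 1000.0.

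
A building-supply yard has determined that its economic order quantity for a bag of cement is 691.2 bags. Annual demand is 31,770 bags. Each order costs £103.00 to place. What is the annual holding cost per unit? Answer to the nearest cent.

The basic EOQ model gives Q* = √(2DS/H); rearrange for the unknown.
From Q* = √(2DS/H): H = 2DS / Q*² = 2 × 31,770 × 103 / 691.2² = 13.6986.

H ≈ £13.70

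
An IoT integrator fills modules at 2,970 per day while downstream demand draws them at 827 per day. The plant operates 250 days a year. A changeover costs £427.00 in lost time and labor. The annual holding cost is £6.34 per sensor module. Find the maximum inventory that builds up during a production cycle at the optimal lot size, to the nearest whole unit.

Annual demand D = 827 × 250 = 206,750.
Production build-up factor (1 − d/p) = 1 − 827/2,970 = 0.7215.
Q* = √(2DS / (H(1 − d/p))) = √(2 × 206,750 × 427 / (6.34 × 0.7215)).
= √(176,564,500 / 4.5746) ≈ 6212.612.
Maximum inventory = Q*(1 − d/p) = 6212.612 × 0.7215 ≈ 4482.703.

I_max ≈ 4,483 modules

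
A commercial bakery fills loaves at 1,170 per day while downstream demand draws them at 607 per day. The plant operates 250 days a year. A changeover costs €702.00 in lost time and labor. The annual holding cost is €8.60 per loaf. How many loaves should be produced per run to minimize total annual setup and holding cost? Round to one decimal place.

Q* ≈ 7,175.3 loaves

Annual demand D = 607 × 250 = 151,750.
Production build-up factor (1 − d/p) = 1 − 607/1,170 = 0.4812.
Q* = √(2DS / (H(1 − d/p))) = √(2 × 151,750 × 702 / (8.6 × 0.4812)).
= √(213,057,000 / 4.1383) ≈ 7175.256.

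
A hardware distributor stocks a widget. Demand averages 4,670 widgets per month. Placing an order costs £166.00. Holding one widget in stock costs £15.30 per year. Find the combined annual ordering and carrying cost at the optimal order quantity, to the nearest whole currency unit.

TC* ≈ £16,872

Annual demand D = 4,670 × 12 = 56,040.
EOQ = √(2DS/H) = √(2 × 56,040 × 166 / 15.3) ≈ 1102.74.
At Q*, ordering cost (D/Q*)S equals holding cost (Q*/2)H, each = √(DSH/2).
Minimum total = √(2DSH) = √(2 × 56,040 × 166 × 15.3) ≈ 16871.893.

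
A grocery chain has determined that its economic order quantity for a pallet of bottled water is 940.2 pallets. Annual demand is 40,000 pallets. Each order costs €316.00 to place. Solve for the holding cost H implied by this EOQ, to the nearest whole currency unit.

H ≈ €29

Squaring Q* = √(2DS/H) gives Q*² = 2DS/H.
From Q* = √(2DS/H): H = 2DS / Q*² = 2 × 40,000 × 316 / 940.2² = 28.5981.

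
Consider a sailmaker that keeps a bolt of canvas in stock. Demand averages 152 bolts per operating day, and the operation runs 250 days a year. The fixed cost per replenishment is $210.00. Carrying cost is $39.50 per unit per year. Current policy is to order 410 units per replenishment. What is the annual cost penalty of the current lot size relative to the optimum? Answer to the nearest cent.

Extra cost ≈ $2,452.75 per year

Annual demand D = 152 × 250 = 38,000.
EOQ = √(2DS/H) = √(2 × 38,000 × 210 / 39.5) ≈ 635.65.
Cost at Q* = (D/Q*)S + (Q*/2)H = √(2DSH) ≈ $25,108.17.
Cost at Q = 410: (38,000/410)×210 + (410/2)×39.5 = $19,463.41 + $8,097.50 = $27,560.91.
Excess = $27,560.91 − $25,108.17 = $2,452.75.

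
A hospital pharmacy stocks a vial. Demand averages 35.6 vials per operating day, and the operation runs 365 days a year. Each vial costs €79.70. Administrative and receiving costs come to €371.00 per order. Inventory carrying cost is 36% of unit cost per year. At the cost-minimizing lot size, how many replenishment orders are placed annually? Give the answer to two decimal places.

N ≈ 22.42 orders per year

Annual demand D = 35.6 × 365 = 12,994.
Holding cost H = 0.36 × €79.70 = €28.6920 per unit per year.
The optimal lot size = √(2DS/H) = √(2 × 12,994 × 371 / 28.692) ≈ 579.69.
Orders per year = D / Q* = 12,994 / 579.69 ≈ 22.416.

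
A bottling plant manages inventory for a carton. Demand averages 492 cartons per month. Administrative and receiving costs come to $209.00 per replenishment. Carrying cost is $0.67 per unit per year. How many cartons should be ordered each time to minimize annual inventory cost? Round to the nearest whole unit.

Annual demand D = 492 × 12 = 5,904.
EOQ = √(2DS / H) = √(2 × 5,904 × 209 / 0.67).
= √(2,467,872 / 0.67) = √3,683,391.0448 ≈ 1919.216.

Q* ≈ 1,919 cartons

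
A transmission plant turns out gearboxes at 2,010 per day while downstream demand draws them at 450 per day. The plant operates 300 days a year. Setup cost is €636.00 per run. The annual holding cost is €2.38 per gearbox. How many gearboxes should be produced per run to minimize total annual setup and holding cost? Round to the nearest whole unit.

Annual demand D = 450 × 300 = 135,000.
Production build-up factor (1 − d/p) = 1 − 450/2,010 = 0.7761.
Q* = √(2DS / (H(1 − d/p))) = √(2 × 135,000 × 636 / (2.38 × 0.7761)).
= √(171,720,000 / 1.8472) ≈ 9641.791.

Q* ≈ 9,642 gearboxes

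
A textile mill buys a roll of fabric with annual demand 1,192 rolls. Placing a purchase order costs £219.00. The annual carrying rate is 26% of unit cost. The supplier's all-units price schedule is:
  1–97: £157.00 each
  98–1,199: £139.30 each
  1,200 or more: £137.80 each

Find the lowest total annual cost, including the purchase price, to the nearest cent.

TC* ≈ £170,394.08

Holding cost per unit per year at price C is H = 0.26·C.
For each price level, check whether its EOQ is feasible; otherwise the best quantity at that price is the breakpoint.
Tier 1 (£157.00): EOQ = 113.1 exceeds tier's upper bound 97, so this tier is dominated.
EOQ at £139.30 = 120.1 (feasible in tier 2): TC = 1,192×£139.30 + (1,192/120.1)×219 + (120.1/2)×0.26×£139.30 = £170,394.08.
EOQ at £137.80 = 120.7 < 1200, so use break Q=1200: TC = 1,192×£137.80 + (1,192/1200.0)×219 + (1200.0/2)×0.26×£137.80 = £185,971.94.
Lowest total cost among the candidates is at Q = 120.1.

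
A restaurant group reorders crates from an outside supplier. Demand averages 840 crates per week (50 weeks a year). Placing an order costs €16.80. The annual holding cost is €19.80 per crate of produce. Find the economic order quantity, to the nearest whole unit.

Q* ≈ 267 crates

Annual demand D = 840 × 50 = 42,000.
EOQ = √(2DS / H) = √(2 × 42,000 × 16.8 / 19.8).
= √(1,411,200 / 19.8) = √71,272.7273 ≈ 266.970.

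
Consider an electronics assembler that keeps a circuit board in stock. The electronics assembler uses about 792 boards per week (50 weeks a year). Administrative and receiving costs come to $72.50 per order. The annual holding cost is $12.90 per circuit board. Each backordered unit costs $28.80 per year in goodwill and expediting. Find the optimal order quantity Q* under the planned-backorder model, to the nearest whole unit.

Annual demand D = 792 × 50 = 39,600.
With planned backorders, Q* = √(2DS/H) · √((H+B)/B).
√(2DS/H) = √(2 × 39,600 × 72.5 / 12.9) = 667.170.
√((H+B)/B) = √((12.9+28.8)/28.8) = 1.2033.
Q* ≈ 802.802.

Q* ≈ 803 boards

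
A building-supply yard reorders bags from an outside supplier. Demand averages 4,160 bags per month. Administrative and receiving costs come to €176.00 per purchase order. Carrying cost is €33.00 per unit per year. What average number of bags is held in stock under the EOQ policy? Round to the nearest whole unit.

Annual demand D = 4,160 × 12 = 49,920.
Q* = √(2DS/H) = √(2 × 49,920 × 176 / 33) ≈ 729.71.
Average inventory = Q*/2 ≈ 729.71 / 2 = 364.856.

Average inventory ≈ 365 bags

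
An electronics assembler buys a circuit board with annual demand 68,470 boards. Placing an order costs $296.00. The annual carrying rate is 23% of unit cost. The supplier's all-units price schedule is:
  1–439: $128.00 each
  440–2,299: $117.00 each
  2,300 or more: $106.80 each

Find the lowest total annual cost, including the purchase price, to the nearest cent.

Holding cost per unit per year at price C is H = 0.23·C.
Evaluate total cost at each tier's feasible EOQ or, if the EOQ is below the tier, at the tier's minimum quantity.
Tier 1 ($128.00): EOQ = 1173.4 exceeds tier's upper bound 439, so this tier is dominated.
EOQ at $117.00 = 1227.3 (feasible in tier 2): TC = 68,470×$117.00 + (68,470/1227.3)×296 + (1227.3/2)×0.23×$117.00 = $8,044,016.90.
EOQ at $106.80 = 1284.6 < 2300, so use break Q=2300: TC = 68,470×$106.80 + (68,470/2300.0)×296 + (2300.0/2)×0.23×$106.80 = $7,349,656.39.
Lowest total cost among the candidates is at Q = 2300.0.

TC* ≈ $7,349,656.39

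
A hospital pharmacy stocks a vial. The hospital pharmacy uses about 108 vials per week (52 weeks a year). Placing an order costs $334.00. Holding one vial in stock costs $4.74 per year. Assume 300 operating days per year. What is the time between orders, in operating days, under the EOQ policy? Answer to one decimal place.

Annual demand D = 108 × 52 = 5,616.
EOQ = √(2DS/H) = √(2 × 5,616 × 334 / 4.74) ≈ 889.64.
Cycle time = Q*/D × 300 = 889.64 / 5,616 × 300 ≈ 47.523 days.

T ≈ 47.5 days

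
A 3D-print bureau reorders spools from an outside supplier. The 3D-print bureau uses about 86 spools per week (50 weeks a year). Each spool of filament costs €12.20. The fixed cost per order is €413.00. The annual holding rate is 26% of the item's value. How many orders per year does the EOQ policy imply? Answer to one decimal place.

N ≈ 4.1 orders per year

Annual demand D = 86 × 50 = 4,300.
Holding cost H = 0.26 × €12.20 = €3.1720 per unit per year.
Q* = √(2DS/H) = √(2 × 4,300 × 413 / 3.172) ≈ 1058.18.
Orders per year = D / Q* = 4,300 / 1058.18 ≈ 4.064.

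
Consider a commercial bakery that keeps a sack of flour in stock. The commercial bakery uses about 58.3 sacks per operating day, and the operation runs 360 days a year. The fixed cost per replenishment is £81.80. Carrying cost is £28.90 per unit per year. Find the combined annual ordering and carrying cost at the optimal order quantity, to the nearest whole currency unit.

TC* ≈ £9,962

Annual demand D = 58.3 × 360 = 20,988.
The optimal lot size = √(2DS/H) = √(2 × 20,988 × 81.8 / 28.9) ≈ 344.69.
At Q*, ordering cost (D/Q*)S equals holding cost (Q*/2)H, each = √(DSH/2).
Minimum total = √(2DSH) = √(2 × 20,988 × 81.8 × 28.9) ≈ 9961.531.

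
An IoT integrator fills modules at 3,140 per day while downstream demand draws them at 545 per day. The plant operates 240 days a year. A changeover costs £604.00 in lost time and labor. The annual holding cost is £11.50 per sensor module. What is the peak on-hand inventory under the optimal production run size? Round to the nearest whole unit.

I_max ≈ 3,370 modules

Annual demand D = 545 × 240 = 130,800.
Production build-up factor (1 − d/p) = 1 − 545/3,140 = 0.8264.
Q* = √(2DS / (H(1 − d/p))) = √(2 × 130,800 × 604 / (11.5 × 0.8264)).
= √(158,006,400 / 9.504) ≈ 4077.412.
Maximum inventory = Q*(1 − d/p) = 4077.412 × 0.8264 ≈ 3369.708.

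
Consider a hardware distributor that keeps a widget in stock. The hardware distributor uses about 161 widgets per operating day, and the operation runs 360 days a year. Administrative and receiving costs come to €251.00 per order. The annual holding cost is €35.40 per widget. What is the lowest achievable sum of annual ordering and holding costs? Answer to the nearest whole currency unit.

Annual demand D = 161 × 360 = 57,960.
EOQ = √(2DS/H) = √(2 × 57,960 × 251 / 35.4) ≈ 906.60.
At the optimum the two cost components are equal, so total cost = 2·(Q*/2)H = Q*·H.
Minimum total = √(2DSH) = √(2 × 57,960 × 251 × 35.4) ≈ 32093.544.

TC* ≈ €32,094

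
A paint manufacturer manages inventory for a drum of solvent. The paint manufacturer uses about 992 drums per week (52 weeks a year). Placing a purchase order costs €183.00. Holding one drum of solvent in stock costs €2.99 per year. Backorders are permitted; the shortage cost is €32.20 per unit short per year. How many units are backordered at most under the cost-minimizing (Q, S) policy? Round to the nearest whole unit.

S* ≈ 223 drums

Annual demand D = 992 × 52 = 51,584.
With planned backorders, Q* = √(2DS/H) · √((H+B)/B).
√(2DS/H) = √(2 × 51,584 × 183 / 2.99) = 2512.826.
√((H+B)/B) = √((2.99+32.2)/32.2) = 1.0454.
Q* ≈ 2626.904.
S* = Q* · H/(H+B) = 2626.904 × 2.99/35.19 ≈ 223.201.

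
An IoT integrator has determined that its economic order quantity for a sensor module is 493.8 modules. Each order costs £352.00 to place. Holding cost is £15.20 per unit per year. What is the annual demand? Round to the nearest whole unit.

D ≈ 5,265 modules per year

Squaring Q* = √(2DS/H) gives Q*² = 2DS/H.
From Q* = √(2DS/H): D = Q*²H / (2S) = 493.8² × 15.2 / (2 × 352) = 5264.694.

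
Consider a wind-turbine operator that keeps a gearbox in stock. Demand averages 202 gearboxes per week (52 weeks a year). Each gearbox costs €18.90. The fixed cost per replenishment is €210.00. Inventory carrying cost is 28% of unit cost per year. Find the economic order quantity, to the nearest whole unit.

Annual demand D = 202 × 52 = 10,504.
Holding cost H = 0.28 × €18.90 = €5.2920 per unit per year.
EOQ = √(2DS / H) = √(2 × 10,504 × 210 / 5.292).
= √(4,411,680 / 5.292) = √833,650.7937 ≈ 913.045.

Q* ≈ 913 gearboxes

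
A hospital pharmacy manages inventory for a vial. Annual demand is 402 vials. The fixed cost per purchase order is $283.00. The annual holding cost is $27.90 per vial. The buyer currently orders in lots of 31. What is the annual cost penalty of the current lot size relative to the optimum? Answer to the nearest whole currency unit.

EOQ = √(2DS/H) = √(2 × 402 × 283 / 27.9) ≈ 90.31.
Cost at Q* = (D/Q*)S + (Q*/2)H = √(2DSH) ≈ $2,519.55.
Cost at Q = 31: (402/31)×283 + (31/2)×27.9 = $3,669.87 + $432.45 = $4,102.32.
Excess = $4,102.32 − $2,519.55 = $1,582.77.

Extra cost ≈ $1,583 per year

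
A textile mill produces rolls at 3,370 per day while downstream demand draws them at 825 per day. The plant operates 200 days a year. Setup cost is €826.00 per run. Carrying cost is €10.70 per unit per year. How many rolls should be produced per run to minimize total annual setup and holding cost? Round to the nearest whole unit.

Annual demand D = 825 × 200 = 165,000.
Production build-up factor (1 − d/p) = 1 − 825/3,370 = 0.7552.
Q* = √(2DS / (H(1 − d/p))) = √(2 × 165,000 × 826 / (10.7 × 0.7552)).
= √(272,580,000 / 8.0806) ≈ 5807.994.

Q* ≈ 5,808 rolls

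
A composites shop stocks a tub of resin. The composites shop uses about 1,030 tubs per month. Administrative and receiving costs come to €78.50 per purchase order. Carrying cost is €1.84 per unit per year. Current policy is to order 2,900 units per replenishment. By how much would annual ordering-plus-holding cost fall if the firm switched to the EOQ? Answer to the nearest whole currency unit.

Extra cost ≈ €1,113 per year

Annual demand D = 1,030 × 12 = 12,360.
EOQ = √(2DS/H) = √(2 × 12,360 × 78.5 / 1.84) ≈ 1026.95.
Cost at Q* = (D/Q*)S + (Q*/2)H = √(2DSH) ≈ €1,889.59.
Cost at Q = 2,900: (12,360/2,900)×78.5 + (2,900/2)×1.84 = €334.57 + €2,668.00 = €3,002.57.
Excess = €3,002.57 − €1,889.59 = €1,112.98.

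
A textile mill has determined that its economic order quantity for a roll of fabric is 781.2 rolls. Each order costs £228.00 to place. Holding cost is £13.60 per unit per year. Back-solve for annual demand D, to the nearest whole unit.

The basic EOQ model gives Q* = √(2DS/H); rearrange for the unknown.
From Q* = √(2DS/H): D = Q*²H / (2S) = 781.2² × 13.6 / (2 × 228) = 18201.138.

D ≈ 18,201 rolls per year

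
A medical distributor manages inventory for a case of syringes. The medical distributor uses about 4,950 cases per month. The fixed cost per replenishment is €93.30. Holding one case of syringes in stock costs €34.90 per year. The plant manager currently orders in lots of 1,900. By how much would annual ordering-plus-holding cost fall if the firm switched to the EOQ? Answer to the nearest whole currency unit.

Annual demand D = 4,950 × 12 = 59,400.
EOQ = √(2DS/H) = √(2 × 59,400 × 93.3 / 34.9) ≈ 563.56.
Cost at Q* = (D/Q*)S + (Q*/2)H = √(2DSH) ≈ €19,668.07.
Cost at Q = 1,900: (59,400/1,900)×93.3 + (1,900/2)×34.9 = €2,916.85 + €33,155.00 = €36,071.85.
Excess = €36,071.85 − €19,668.07 = €16,403.78.

Extra cost ≈ €16,404 per year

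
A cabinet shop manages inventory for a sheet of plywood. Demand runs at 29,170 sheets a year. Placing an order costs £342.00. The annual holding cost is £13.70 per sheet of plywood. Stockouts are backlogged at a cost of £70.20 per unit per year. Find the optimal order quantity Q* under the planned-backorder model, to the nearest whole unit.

Q* ≈ 1,319 sheets

With planned backorders, Q* = √(2DS/H) · √((H+B)/B).
√(2DS/H) = √(2 × 29,170 × 342 / 13.7) = 1206.802.
√((H+B)/B) = √((13.7+70.2)/70.2) = 1.0932.
Q* ≈ 1319.315.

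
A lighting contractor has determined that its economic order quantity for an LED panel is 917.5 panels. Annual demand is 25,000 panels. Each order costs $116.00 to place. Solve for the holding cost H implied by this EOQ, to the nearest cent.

H ≈ $6.89

Invert the EOQ relation Q*² = 2DS/H.
From Q* = √(2DS/H): H = 2DS / Q*² = 2 × 25,000 × 116 / 917.5² = 6.8899.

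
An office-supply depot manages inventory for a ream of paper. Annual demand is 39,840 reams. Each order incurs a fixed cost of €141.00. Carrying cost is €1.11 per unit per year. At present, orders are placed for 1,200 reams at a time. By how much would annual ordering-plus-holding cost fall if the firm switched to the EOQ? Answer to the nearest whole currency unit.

EOQ = √(2DS/H) = √(2 × 39,840 × 141 / 1.11) ≈ 3181.43.
Cost at Q* = (D/Q*)S + (Q*/2)H = √(2DSH) ≈ €3,531.39.
Cost at Q = 1,200: (39,840/1,200)×141 + (1,200/2)×1.11 = €4,681.20 + €666.00 = €5,347.20.
Excess = €5,347.20 − €3,531.39 = €1,815.81.

Extra cost ≈ €1,816 per year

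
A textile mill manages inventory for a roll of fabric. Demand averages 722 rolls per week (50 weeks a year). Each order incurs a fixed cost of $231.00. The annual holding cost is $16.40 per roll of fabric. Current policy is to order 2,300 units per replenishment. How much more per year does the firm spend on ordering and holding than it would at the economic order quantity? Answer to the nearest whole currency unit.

Annual demand D = 722 × 50 = 36,100.
EOQ = √(2DS/H) = √(2 × 36,100 × 231 / 16.4) ≈ 1008.45.
Cost at Q* = (D/Q*)S + (Q*/2)H = √(2DSH) ≈ $16,538.52.
Cost at Q = 2,300: (36,100/2,300)×231 + (2,300/2)×16.4 = $3,625.70 + $18,860.00 = $22,485.70.
Excess = $22,485.70 − $16,538.52 = $5,947.18.

Extra cost ≈ $5,947 per year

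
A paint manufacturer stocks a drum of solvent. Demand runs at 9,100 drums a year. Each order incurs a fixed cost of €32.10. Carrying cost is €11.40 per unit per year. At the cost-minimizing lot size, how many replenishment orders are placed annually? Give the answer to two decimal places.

Q* = √(2DS/H) = √(2 × 9,100 × 32.1 / 11.4) ≈ 226.38.
Orders per year = D / Q* = 9,100 / 226.38 ≈ 40.198.

N ≈ 40.20 orders per year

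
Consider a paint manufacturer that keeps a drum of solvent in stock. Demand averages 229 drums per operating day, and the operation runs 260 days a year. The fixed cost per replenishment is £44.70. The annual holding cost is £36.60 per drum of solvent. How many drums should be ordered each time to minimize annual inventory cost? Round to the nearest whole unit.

Q* ≈ 381 drums

Annual demand D = 229 × 260 = 59,540.
EOQ = √(2DS / H) = √(2 × 59,540 × 44.7 / 36.6).
= √(5,322,876 / 36.6) = √145,433.7705 ≈ 381.358.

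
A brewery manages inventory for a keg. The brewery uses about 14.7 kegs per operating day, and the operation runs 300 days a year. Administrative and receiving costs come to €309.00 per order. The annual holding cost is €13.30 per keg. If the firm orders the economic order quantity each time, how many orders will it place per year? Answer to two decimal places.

Annual demand D = 14.7 × 300 = 4,410.
EOQ = √(2DS/H) = √(2 × 4,410 × 309 / 13.3) ≈ 452.68.
Orders per year = D / Q* = 4,410 / 452.68 ≈ 9.742.

N ≈ 9.74 orders per year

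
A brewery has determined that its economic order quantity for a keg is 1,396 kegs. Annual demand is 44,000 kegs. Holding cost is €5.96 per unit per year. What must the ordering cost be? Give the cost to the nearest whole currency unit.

S ≈ €132

Squaring Q* = √(2DS/H) gives Q*² = 2DS/H.
From Q* = √(2DS/H): S = Q*²H / (2D) = 1,396² × 5.96 / (2 × 44,000) = 131.9880.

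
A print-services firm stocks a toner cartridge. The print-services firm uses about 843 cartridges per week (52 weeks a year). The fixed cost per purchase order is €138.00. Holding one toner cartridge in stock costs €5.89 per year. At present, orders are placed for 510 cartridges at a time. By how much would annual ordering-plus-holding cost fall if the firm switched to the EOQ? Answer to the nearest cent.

Annual demand D = 843 × 52 = 43,836.
EOQ = √(2DS/H) = √(2 × 43,836 × 138 / 5.89) ≈ 1433.22.
Cost at Q* = (D/Q*)S + (Q*/2)H = √(2DSH) ≈ €8,441.66.
Cost at Q = 510: (43,836/510)×138 + (510/2)×5.89 = €11,861.51 + €1,501.95 = €13,363.46.
Excess = €13,363.46 − €8,441.66 = €4,921.80.

Extra cost ≈ €4,921.80 per year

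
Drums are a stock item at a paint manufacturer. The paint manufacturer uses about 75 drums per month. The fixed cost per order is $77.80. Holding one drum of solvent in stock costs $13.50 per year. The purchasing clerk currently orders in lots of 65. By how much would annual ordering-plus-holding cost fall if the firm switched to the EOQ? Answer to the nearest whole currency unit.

Annual demand D = 75 × 12 = 900.
EOQ = √(2DS/H) = √(2 × 900 × 77.8 / 13.5) ≈ 101.85.
Cost at Q* = (D/Q*)S + (Q*/2)H = √(2DSH) ≈ $1,374.97.
Cost at Q = 65: (900/65)×77.8 + (65/2)×13.5 = $1,077.23 + $438.75 = $1,515.98.
Excess = $1,515.98 − $1,374.97 = $141.01.

Extra cost ≈ $141 per year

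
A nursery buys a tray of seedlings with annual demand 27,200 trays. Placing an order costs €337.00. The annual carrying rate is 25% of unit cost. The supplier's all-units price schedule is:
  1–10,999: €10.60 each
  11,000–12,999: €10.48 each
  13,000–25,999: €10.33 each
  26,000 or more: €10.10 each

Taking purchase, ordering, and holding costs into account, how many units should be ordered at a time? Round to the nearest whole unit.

Q* ≈ 2,630 trays

Holding cost per unit per year at price C is H = 0.25·C.
For each price level, check whether its EOQ is feasible; otherwise the best quantity at that price is the breakpoint.
EOQ at €10.60 = 2630.2 (feasible in tier 1): TC = 27,200×€10.60 + (27,200/2630.2)×337 + (2630.2/2)×0.25×€10.60 = €295,290.07.
EOQ at €10.48 = 2645.2 < 11000, so use break Q=11000: TC = 27,200×€10.48 + (27,200/11000.0)×337 + (11000.0/2)×0.25×€10.48 = €300,299.31.
EOQ at €10.33 = 2664.4 < 13000, so use break Q=13000: TC = 27,200×€10.33 + (27,200/13000.0)×337 + (13000.0/2)×0.25×€10.33 = €298,467.36.
EOQ at €10.10 = 2694.5 < 26000, so use break Q=26000: TC = 27,200×€10.10 + (27,200/26000.0)×337 + (26000.0/2)×0.25×€10.10 = €307,897.55.
Lowest total cost is €295,290.07 at Q = 2630.2.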